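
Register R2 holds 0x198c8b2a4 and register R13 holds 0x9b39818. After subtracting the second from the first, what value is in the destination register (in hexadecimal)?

Subtract column by column in base 16:
  4-8 → c (borrow)
  a-1-1 → 8
  2-8 → a (borrow)
  b-9-1 → 1
  8-3 → 5
  c-b → 1
  8-9 → f (borrow)
  9-0-1 → 8
  1-0 → 1

0x18f151a8c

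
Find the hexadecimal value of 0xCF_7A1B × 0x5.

0x40D6287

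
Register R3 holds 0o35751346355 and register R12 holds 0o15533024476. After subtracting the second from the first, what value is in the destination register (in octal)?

0o20216321657

Subtract column by column in base 8:
  5-6 → 7 (borrow)
  5-7-1 → 5 (borrow)
  3-4-1 → 6 (borrow)
  6-4-1 → 1
  4-2 → 2
  3-0 → 3
  1-3 → 6 (borrow)
  5-3-1 → 1
  7-5 → 2
  5-5 → 0
  3-1 → 2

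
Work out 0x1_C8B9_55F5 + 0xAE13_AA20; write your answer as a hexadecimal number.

Add column by column in base 16, right to left:
  5+0 = 5
  F+2 = 1 carry 1
  5+A+1 = 0 carry 1
  5+A+1 = 0 carry 1
  9+3+1 = D
  B+1 = C
  8+E = 6 carry 1
  C+A+1 = 7 carry 1
  1+0+1 = 2

0x276CD0015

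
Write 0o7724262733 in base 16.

0x3F5165DB

Each octal digit is 3 bits: 7=111 7=111 2=010 4=100 2=010 6=110 2=010 7=111 3=011 3=011.
Group the bits into nibbles: 0011 1111 0101 0001 0110 0101 1101 1011 → 3F5165DB.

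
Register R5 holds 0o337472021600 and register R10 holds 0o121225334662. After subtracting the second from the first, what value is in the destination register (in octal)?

0o216244464716

Subtract column by column in base 8:
  0-2 → 6 (borrow)
  0-6-1 → 1 (borrow)
  6-6-1 → 7 (borrow)
  1-4-1 → 4 (borrow)
  2-3-1 → 6 (borrow)
  0-3-1 → 4 (borrow)
  2-5-1 → 4 (borrow)
  7-2-1 → 4
  4-2 → 2
  7-1 → 6
  3-2 → 1
  3-1 → 2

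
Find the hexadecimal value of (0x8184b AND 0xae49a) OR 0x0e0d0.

0x8e0da

0x8184b AND 0xae49a = 0x8000a.
Then OR with 0x0e0d0.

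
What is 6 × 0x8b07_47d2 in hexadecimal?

0x3422baeec

Multiply each base-16 digit by 6, carrying:
  2×6 = 12 → write c
  d×6 = 78 → write e carry 4
  7×6+4 = 46 → write e carry 2
  4×6+2 = 26 → write a carry 1
  7×6+1 = 43 → write b carry 2
  0×6+2 = 2 → write 2
  b×6 = 66 → write 2 carry 4
  8×6+4 = 52 → write 4 carry 3
  remaining carry: 3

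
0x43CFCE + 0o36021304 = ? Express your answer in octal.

0o56771222

0x43CFCE = 0o20747716 in octal.
Add column by column in base 8, right to left:
  6+4 = 2 carry 1
  1+0+1 = 2
  7+3 = 2 carry 1
  7+1+1 = 1 carry 1
  4+2+1 = 7
  7+0 = 7
  0+6 = 6
  2+3 = 5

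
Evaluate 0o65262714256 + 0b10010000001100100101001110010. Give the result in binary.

0o65262714256 = 0b110101010110010111001100010101110 in binary.
Add column by column in base 2, right to left:
  0+0 = 0
  1+1 = 0 carry 1
  1+0+1 = 0 carry 1
  1+0+1 = 0 carry 1
  0+1+1 = 0 carry 1
  1+1+1 = 1 carry 1
  0+1+1 = 0 carry 1
  1+0+1 = 0 carry 1
  0+0+1 = 1
  0+1 = 1
  0+0 = 0
  1+1 = 0 carry 1
  1+0+1 = 0 carry 1
  0+0+1 = 1
  0+1 = 1
  1+0 = 1
  1+0 = 1
  1+1 = 0 carry 1
  0+1+1 = 0 carry 1
  1+0+1 = 0 carry 1
  0+0+1 = 1
  0+0 = 0
  1+0 = 1
  1+0 = 1
  0+0 = 0
  1+1 = 0 carry 1
  0+0+1 = 1
  1+0 = 1
  0+1 = 1
  1+0 = 1
  0+0 = 0
  1+0 = 1
  1+0 = 1

0b110111100110100011110001100100000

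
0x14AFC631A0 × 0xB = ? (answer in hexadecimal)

Multiply each base-16 digit by 11, carrying:
  0×11 = 0 → write 0
  A×11 = 110 → write E carry 6
  1×11+6 = 17 → write 1 carry 1
  3×11+1 = 34 → write 2 carry 2
  6×11+2 = 68 → write 4 carry 4
  C×11+4 = 136 → write 8 carry 8
  F×11+8 = 173 → write D carry 10
  A×11+10 = 120 → write 8 carry 7
  4×11+7 = 51 → write 3 carry 3
  1×11+3 = 14 → write E

0xE38D8421E0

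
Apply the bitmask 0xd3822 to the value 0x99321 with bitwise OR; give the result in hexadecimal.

OR each hex digit independently (no carries):
  9|d=d, 9|3=b, 3|8=b, 2|2=2, 1|2=3

0xdbb23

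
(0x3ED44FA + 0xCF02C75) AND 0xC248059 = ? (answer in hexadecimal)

Add column by column in base 16, right to left:
  A+5 = F
  F+7 = 6 carry 1
  4+C+1 = 1 carry 1
  4+2+1 = 7
  D+0 = D
  E+F = D carry 1
  3+C+1 = 0 carry 1
  final carry 1
Sum = 0x10DD716F; now AND with 0xC248059:
  1&0=0, 0&C=0, D&2=0, D&4=4, 7&8=0, 1&0=0, 6&5=4, F&9=9

0x40049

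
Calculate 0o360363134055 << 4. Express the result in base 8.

0o7407462701320

4 bits is not a whole number of base-8 digits; in binary: 11110000011110011001011100000101101 << 4 = 111100000111100110010111000001011010000.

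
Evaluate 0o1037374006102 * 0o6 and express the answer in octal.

0o6274750044614

Multiply each base-8 digit by 6, carrying:
  2×6 = 12 → write 4 carry 1
  0×6+1 = 1 → write 1
  1×6 = 6 → write 6
  6×6 = 36 → write 4 carry 4
  0×6+4 = 4 → write 4
  0×6 = 0 → write 0
  4×6 = 24 → write 0 carry 3
  7×6+3 = 45 → write 5 carry 5
  3×6+5 = 23 → write 7 carry 2
  7×6+2 = 44 → write 4 carry 5
  3×6+5 = 23 → write 7 carry 2
  0×6+2 = 2 → write 2
  1×6 = 6 → write 6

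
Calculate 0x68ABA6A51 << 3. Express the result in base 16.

0x3455D35288

3 bits is not a whole number of base-16 digits; in binary: 11010001010101110100110101001010001 << 3 = 11010001010101110100110101001010001000.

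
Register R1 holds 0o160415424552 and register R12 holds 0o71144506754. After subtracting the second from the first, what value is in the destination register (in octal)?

0o67250715576

Subtract column by column in base 8:
  2-4 → 6 (borrow)
  5-5-1 → 7 (borrow)
  5-7-1 → 5 (borrow)
  4-6-1 → 5 (borrow)
  2-0-1 → 1
  4-5 → 7 (borrow)
  5-4-1 → 0
  1-4 → 5 (borrow)
  4-1-1 → 2
  0-1 → 7 (borrow)
  6-7-1 → 6 (borrow)
  1-0-1 → 0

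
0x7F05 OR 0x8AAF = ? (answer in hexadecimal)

0xFFAF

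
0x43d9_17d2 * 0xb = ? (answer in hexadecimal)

0x2ea540606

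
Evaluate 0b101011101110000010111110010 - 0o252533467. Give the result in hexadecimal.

0x2CC4EBB

0b101011101110000010111110010 = 0x57705F2 in hexadecimal.
0o252533467 = 0x2AAB737 in hexadecimal.
Subtract column by column in base 16:
  2-7 → B (borrow)
  F-3-1 → B
  5-7 → E (borrow)
  0-B-1 → 4 (borrow)
  7-A-1 → C (borrow)
  7-A-1 → C (borrow)
  5-2-1 → 2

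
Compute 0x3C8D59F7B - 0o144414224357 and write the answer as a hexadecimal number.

0xA4A4768C

0o144414224357 = 0x3243128EF in hexadecimal.
Subtract column by column in base 16:
  B-F → C (borrow)
  7-E-1 → 8 (borrow)
  F-8-1 → 6
  9-2 → 7
  5-1 → 4
  D-3 → A
  8-4 → 4
  C-2 → A
  3-3 → 0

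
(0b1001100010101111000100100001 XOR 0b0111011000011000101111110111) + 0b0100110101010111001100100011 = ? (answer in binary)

0b10011110000001110110111111001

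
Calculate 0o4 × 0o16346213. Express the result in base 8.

Multiply each base-8 digit by 4, carrying:
  3×4 = 12 → write 4 carry 1
  1×4+1 = 5 → write 5
  2×4 = 8 → write 0 carry 1
  6×4+1 = 25 → write 1 carry 3
  4×4+3 = 19 → write 3 carry 2
  3×4+2 = 14 → write 6 carry 1
  6×4+1 = 25 → write 1 carry 3
  1×4+3 = 7 → write 7

0o71631054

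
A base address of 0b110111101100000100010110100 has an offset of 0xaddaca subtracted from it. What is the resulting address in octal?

0b110111101100000100010110100 = 0o675404264 in octal.
0xaddaca = 0o53355312 in octal.
Subtract column by column in base 8:
  4-2 → 2
  6-1 → 5
  2-3 → 7 (borrow)
  4-5-1 → 6 (borrow)
  0-5-1 → 2 (borrow)
  4-3-1 → 0
  5-3 → 2
  7-5 → 2
  6-0 → 6

0o622026752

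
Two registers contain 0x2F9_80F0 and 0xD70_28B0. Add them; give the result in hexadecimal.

Add column by column in base 16, right to left:
  0+0 = 0
  F+B = A carry 1
  0+8+1 = 9
  8+2 = A
  9+0 = 9
  F+7 = 6 carry 1
  2+D+1 = 0 carry 1
  final carry 1

0x1069A9A0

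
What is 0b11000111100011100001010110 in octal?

0o307434126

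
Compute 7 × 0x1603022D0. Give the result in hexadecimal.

0x9A150F3B0

Multiply each base-16 digit by 7, carrying:
  0×7 = 0 → write 0
  D×7 = 91 → write B carry 5
  2×7+5 = 19 → write 3 carry 1
  2×7+1 = 15 → write F
  0×7 = 0 → write 0
  3×7 = 21 → write 5 carry 1
  0×7+1 = 1 → write 1
  6×7 = 42 → write A carry 2
  1×7+2 = 9 → write 9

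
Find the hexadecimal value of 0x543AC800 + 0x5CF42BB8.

Add column by column in base 16, right to left:
  0+8 = 8
  0+B = B
  8+B = 3 carry 1
  C+2+1 = F
  A+4 = E
  3+F = 2 carry 1
  4+C+1 = 1 carry 1
  5+5+1 = B

0xB12EF3B8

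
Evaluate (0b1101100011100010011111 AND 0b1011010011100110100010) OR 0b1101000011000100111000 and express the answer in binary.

0b1101000011100110111010

0b1101100011100010011111 AND 0b1011010011100110100010 = 0b1001000011100010000010.
Then OR with 0b1101000011000100111000.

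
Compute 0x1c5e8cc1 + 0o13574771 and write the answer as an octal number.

0x1c5e8cc1 = 0o3427506301 in octal.
Add column by column in base 8, right to left:
  1+1 = 2
  0+7 = 7
  3+7 = 2 carry 1
  6+4+1 = 3 carry 1
  0+7+1 = 0 carry 1
  5+5+1 = 3 carry 1
  7+3+1 = 3 carry 1
  2+1+1 = 4
  4+0 = 4
  3+0 = 3

0o3443303272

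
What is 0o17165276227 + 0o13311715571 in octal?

0o32477214020

Add column by column in base 8, right to left:
  7+1 = 0 carry 1
  2+7+1 = 2 carry 1
  2+5+1 = 0 carry 1
  6+5+1 = 4 carry 1
  7+1+1 = 1 carry 1
  2+7+1 = 2 carry 1
  5+1+1 = 7
  6+1 = 7
  1+3 = 4
  7+3 = 2 carry 1
  1+1+1 = 3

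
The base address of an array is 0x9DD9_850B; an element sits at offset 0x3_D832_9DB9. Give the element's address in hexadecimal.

Add column by column in base 16, right to left:
  B+9 = 4 carry 1
  0+B+1 = C
  5+D = 2 carry 1
  8+9+1 = 2 carry 1
  9+2+1 = C
  D+3 = 0 carry 1
  D+8+1 = 6 carry 1
  9+D+1 = 7 carry 1
  0+3+1 = 4

0x4760C22C4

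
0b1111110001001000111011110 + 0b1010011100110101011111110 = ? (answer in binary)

Add column by column in base 2, right to left:
  0+0 = 0
  1+1 = 0 carry 1
  1+1+1 = 1 carry 1
  1+1+1 = 1 carry 1
  1+1+1 = 1 carry 1
  0+1+1 = 0 carry 1
  1+1+1 = 1 carry 1
  1+1+1 = 1 carry 1
  1+0+1 = 0 carry 1
  0+1+1 = 0 carry 1
  0+0+1 = 1
  0+1 = 1
  1+0 = 1
  0+1 = 1
  0+1 = 1
  1+0 = 1
  0+0 = 0
  0+1 = 1
  0+1 = 1
  1+1 = 0 carry 1
  1+0+1 = 0 carry 1
  1+0+1 = 0 carry 1
  1+1+1 = 1 carry 1
  1+0+1 = 0 carry 1
  1+1+1 = 1 carry 1
  final carry 1

0b11010001101111110011011100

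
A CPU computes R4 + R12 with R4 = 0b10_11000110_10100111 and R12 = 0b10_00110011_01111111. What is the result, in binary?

Add column by column in base 2, right to left:
  1+1 = 0 carry 1
  1+1+1 = 1 carry 1
  1+1+1 = 1 carry 1
  0+1+1 = 0 carry 1
  0+1+1 = 0 carry 1
  1+1+1 = 1 carry 1
  0+1+1 = 0 carry 1
  1+0+1 = 0 carry 1
  0+1+1 = 0 carry 1
  1+1+1 = 1 carry 1
  1+0+1 = 0 carry 1
  0+0+1 = 1
  0+1 = 1
  0+1 = 1
  1+0 = 1
  1+0 = 1
  0+0 = 0
  1+1 = 0 carry 1
  final carry 1

0b1001111101000100110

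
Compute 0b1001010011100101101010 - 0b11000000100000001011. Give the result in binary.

0b110010011000101011111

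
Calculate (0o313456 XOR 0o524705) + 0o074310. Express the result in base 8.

0o733663

First 0o313456 XOR 0o524705 = 0o637353.
Add column by column in base 8, right to left:
  3+0 = 3
  5+1 = 6
  3+3 = 6
  7+4 = 3 carry 1
  3+7+1 = 3 carry 1
  6+0+1 = 7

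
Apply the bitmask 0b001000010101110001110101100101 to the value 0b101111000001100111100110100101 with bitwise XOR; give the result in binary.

0b100111010100010110010011000000

XOR bit by bit (1 where the bits differ):
  101111000001100111100110100101
^ 001000010101110001110101100101
= 100111010100010110010011000000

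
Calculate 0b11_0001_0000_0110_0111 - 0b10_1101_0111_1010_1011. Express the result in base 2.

Subtract column by column in base 2:
  1-1 → 0
  1-1 → 0
  1-0 → 1
  0-1 → 1 (borrow)
  0-0-1 → 1 (borrow)
  1-1-1 → 1 (borrow)
  1-0-1 → 0
  0-1 → 1 (borrow)
  0-1-1 → 0 (borrow)
  0-1-1 → 0 (borrow)
  0-1-1 → 0 (borrow)
  0-0-1 → 1 (borrow)
  1-1-1 → 1 (borrow)
  0-0-1 → 1 (borrow)
  0-1-1 → 0 (borrow)
  0-1-1 → 0 (borrow)
  1-0-1 → 0
  1-1 → 0

0b11100010111100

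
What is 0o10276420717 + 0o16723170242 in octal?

0o27221611161

Add column by column in base 8, right to left:
  7+2 = 1 carry 1
  1+4+1 = 6
  7+2 = 1 carry 1
  0+0+1 = 1
  2+7 = 1 carry 1
  4+1+1 = 6
  6+3 = 1 carry 1
  7+2+1 = 2 carry 1
  2+7+1 = 2 carry 1
  0+6+1 = 7
  1+1 = 2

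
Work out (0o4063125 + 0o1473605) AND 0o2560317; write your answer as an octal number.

0o540312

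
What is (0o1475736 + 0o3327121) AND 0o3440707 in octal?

0o1000007

Add column by column in base 8, right to left:
  6+1 = 7
  3+2 = 5
  7+1 = 0 carry 1
  5+7+1 = 5 carry 1
  7+2+1 = 2 carry 1
  4+3+1 = 0 carry 1
  1+3+1 = 5
Sum = 0o5025057; now AND with 0o3440707:
  5&3=1, 0&4=0, 2&4=0, 5&0=0, 0&7=0, 5&0=0, 7&7=7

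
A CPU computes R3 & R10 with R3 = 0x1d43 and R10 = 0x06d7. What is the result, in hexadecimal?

0x0443

AND each hex digit independently (no carries):
  1&0=0, d&6=4, 4&d=4, 3&7=3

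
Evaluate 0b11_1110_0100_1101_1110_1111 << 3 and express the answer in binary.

0b1111100100110111101111000

Left shift by 3: append 3 zero bits.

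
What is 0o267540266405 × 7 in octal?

0o2405642375443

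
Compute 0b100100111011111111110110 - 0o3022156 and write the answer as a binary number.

0o3022156 = 0b11000010010001101110 in binary.
Subtract column by column in base 2:
  0-0 → 0
  1-1 → 0
  1-1 → 0
  0-1 → 1 (borrow)
  1-0-1 → 0
  1-1 → 0
  1-1 → 0
  1-0 → 1
  1-0 → 1
  1-0 → 1
  1-1 → 0
  1-0 → 1
  1-0 → 1
  1-1 → 0
  0-0 → 0
  1-0 → 1
  1-0 → 1
  1-0 → 1
  0-1 → 1 (borrow)
  0-1-1 → 0 (borrow)
  1-0-1 → 0
  0-0 → 0
  0-0 → 0
  1-0 → 1

0b100001111001101110001000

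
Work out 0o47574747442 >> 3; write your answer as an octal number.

0o4757474744

Shifting right by 3 bits = 1 oct digit: drop the last 1.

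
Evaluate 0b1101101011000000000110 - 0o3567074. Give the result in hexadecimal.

0x27C1CA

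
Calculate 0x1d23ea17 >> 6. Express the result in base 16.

0x748fa8

6 bits is not a whole number of base-16 digits; in binary: 11101001000111110101000010111 >> 6 = 11101001000111110101000.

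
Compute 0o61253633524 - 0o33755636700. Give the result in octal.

Subtract column by column in base 8:
  4-0 → 4
  2-0 → 2
  5-7 → 6 (borrow)
  3-6-1 → 4 (borrow)
  3-3-1 → 7 (borrow)
  6-6-1 → 7 (borrow)
  3-5-1 → 5 (borrow)
  5-5-1 → 7 (borrow)
  2-7-1 → 2 (borrow)
  1-3-1 → 5 (borrow)
  6-3-1 → 2

0o25275774624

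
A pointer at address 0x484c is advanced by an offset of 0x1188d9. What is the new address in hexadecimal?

Add column by column in base 16, right to left:
  c+9 = 5 carry 1
  4+d+1 = 2 carry 1
  8+8+1 = 1 carry 1
  4+8+1 = d
  0+1 = 1
  0+1 = 1

0x11d125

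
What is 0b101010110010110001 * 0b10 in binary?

0b1010101100101100010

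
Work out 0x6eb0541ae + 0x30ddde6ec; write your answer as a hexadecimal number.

0x9f8e3289a

Add column by column in base 16, right to left:
  e+c = a carry 1
  a+e+1 = 9 carry 1
  1+6+1 = 8
  4+e = 2 carry 1
  5+d+1 = 3 carry 1
  0+d+1 = e
  b+d = 8 carry 1
  e+0+1 = f
  6+3 = 9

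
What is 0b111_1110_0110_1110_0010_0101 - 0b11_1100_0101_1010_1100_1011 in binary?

Subtract column by column in base 2:
  1-1 → 0
  0-1 → 1 (borrow)
  1-0-1 → 0
  0-1 → 1 (borrow)
  0-0-1 → 1 (borrow)
  1-0-1 → 0
  0-1 → 1 (borrow)
  0-1-1 → 0 (borrow)
  0-0-1 → 1 (borrow)
  1-1-1 → 1 (borrow)
  1-0-1 → 0
  1-1 → 0
  0-1 → 1 (borrow)
  1-0-1 → 0
  1-1 → 0
  0-0 → 0
  0-0 → 0
  1-0 → 1
  1-1 → 0
  1-1 → 0
  1-1 → 0
  1-1 → 0
  1-0 → 1

0b10000100001001101011010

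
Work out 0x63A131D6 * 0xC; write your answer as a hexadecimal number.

Multiply each base-16 digit by 12, carrying:
  6×12 = 72 → write 8 carry 4
  D×12+4 = 160 → write 0 carry 10
  1×12+10 = 22 → write 6 carry 1
  3×12+1 = 37 → write 5 carry 2
  1×12+2 = 14 → write E
  A×12 = 120 → write 8 carry 7
  3×12+7 = 43 → write B carry 2
  6×12+2 = 74 → write A carry 4
  remaining carry: 4

0x4AB8E5608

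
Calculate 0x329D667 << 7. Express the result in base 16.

7 bits is not a whole number of base-16 digits; in binary: 11001010011101011001100111 << 7 = 110010100111010110011001110000000.

0x194EB3380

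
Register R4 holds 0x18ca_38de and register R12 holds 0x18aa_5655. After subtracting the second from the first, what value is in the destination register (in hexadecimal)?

Subtract column by column in base 16:
  e-5 → 9
  d-5 → 8
  8-6 → 2
  3-5 → e (borrow)
  a-a-1 → f (borrow)
  c-a-1 → 1
  8-8 → 0
  1-1 → 0

0x1fe289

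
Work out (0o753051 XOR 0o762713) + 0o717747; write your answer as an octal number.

First 0o753051 XOR 0o762713 = 0o031742.
Add column by column in base 8, right to left:
  2+7 = 1 carry 1
  4+4+1 = 1 carry 1
  7+7+1 = 7 carry 1
  1+7+1 = 1 carry 1
  3+1+1 = 5
  0+7 = 7

0o751711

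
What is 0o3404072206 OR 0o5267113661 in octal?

0o7667173667

OR each oct digit independently (no carries):
  3|5=7, 4|2=6, 0|6=6, 4|7=7, 0|1=1, 7|1=7, 2|3=3, 2|6=6, 0|6=6, 6|1=7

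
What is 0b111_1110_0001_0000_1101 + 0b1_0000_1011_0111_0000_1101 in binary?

0b110001001100000011010

Add column by column in base 2, right to left:
  1+1 = 0 carry 1
  0+0+1 = 1
  1+1 = 0 carry 1
  1+1+1 = 1 carry 1
  0+0+1 = 1
  0+0 = 0
  0+0 = 0
  0+0 = 0
  1+1 = 0 carry 1
  0+1+1 = 0 carry 1
  0+1+1 = 0 carry 1
  0+0+1 = 1
  0+1 = 1
  1+1 = 0 carry 1
  1+0+1 = 0 carry 1
  1+1+1 = 1 carry 1
  1+0+1 = 0 carry 1
  1+0+1 = 0 carry 1
  1+0+1 = 0 carry 1
  0+0+1 = 1
  0+1 = 1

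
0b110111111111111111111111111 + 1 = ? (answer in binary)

0b111000000000000000000000000

The trailing 24 digits are 1 (max in base 2), so adding 1 cascades: they roll to 0 and the next digit up increments.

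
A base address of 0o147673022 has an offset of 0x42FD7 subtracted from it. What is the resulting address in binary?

0o147673022 = 0b1100111110111011000010010 in binary.
0x42FD7 = 0b1000010111111010111 in binary.
Subtract column by column in base 2:
  0-1 → 1 (borrow)
  1-1-1 → 1 (borrow)
  0-1-1 → 0 (borrow)
  0-0-1 → 1 (borrow)
  1-1-1 → 1 (borrow)
  0-0-1 → 1 (borrow)
  0-1-1 → 0 (borrow)
  0-1-1 → 0 (borrow)
  0-1-1 → 0 (borrow)
  1-1-1 → 1 (borrow)
  1-1-1 → 1 (borrow)
  0-1-1 → 0 (borrow)
  1-0-1 → 0
  1-1 → 0
  1-0 → 1
  0-0 → 0
  1-0 → 1
  1-0 → 1
  1-1 → 0
  1-0 → 1
  1-0 → 1
  0-0 → 0
  0-0 → 0
  1-0 → 1
  1-0 → 1

0b1100110110100011000111011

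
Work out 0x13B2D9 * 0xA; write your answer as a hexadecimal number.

Multiply each base-16 digit by 10, carrying:
  9×10 = 90 → write A carry 5
  D×10+5 = 135 → write 7 carry 8
  2×10+8 = 28 → write C carry 1
  B×10+1 = 111 → write F carry 6
  3×10+6 = 36 → write 4 carry 2
  1×10+2 = 12 → write C

0xC4FC7A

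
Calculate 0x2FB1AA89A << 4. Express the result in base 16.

0x2FB1AA89A0

Shifting left by 4 bits = 1 hex digit: append 1 zero.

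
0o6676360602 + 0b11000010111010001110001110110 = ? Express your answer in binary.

0o6676360602 = 0b110110111110011110000110000010 in binary.
Add column by column in base 2, right to left:
  0+0 = 0
  1+1 = 0 carry 1
  0+1+1 = 0 carry 1
  0+0+1 = 1
  0+1 = 1
  0+1 = 1
  0+1 = 1
  1+0 = 1
  1+0 = 1
  0+0 = 0
  0+1 = 1
  0+1 = 1
  0+1 = 1
  1+0 = 1
  1+0 = 1
  1+0 = 1
  1+1 = 0 carry 1
  0+0+1 = 1
  0+1 = 1
  1+1 = 0 carry 1
  1+1+1 = 1 carry 1
  1+0+1 = 0 carry 1
  1+1+1 = 1 carry 1
  1+0+1 = 0 carry 1
  0+0+1 = 1
  1+0 = 1
  1+0 = 1
  0+1 = 1
  1+1 = 0 carry 1
  1+0+1 = 0 carry 1
  final carry 1

0b1001111010101101111110111111000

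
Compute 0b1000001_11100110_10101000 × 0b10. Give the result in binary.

0b100000111100110101010000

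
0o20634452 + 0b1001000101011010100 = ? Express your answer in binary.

0o20634452 = 0b10000110011100100101010 in binary.
Add column by column in base 2, right to left:
  0+0 = 0
  1+0 = 1
  0+1 = 1
  1+0 = 1
  0+1 = 1
  1+0 = 1
  0+1 = 1
  0+1 = 1
  1+0 = 1
  0+1 = 1
  0+0 = 0
  1+1 = 0 carry 1
  1+0+1 = 0 carry 1
  1+0+1 = 0 carry 1
  0+0+1 = 1
  0+1 = 1
  1+0 = 1
  1+0 = 1
  0+1 = 1
  0+0 = 0
  0+0 = 0
  0+0 = 0
  1+0 = 1

0b10001111100001111111110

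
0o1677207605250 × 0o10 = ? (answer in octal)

0o16772076052500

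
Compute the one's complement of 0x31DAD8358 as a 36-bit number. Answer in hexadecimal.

Each hex digit d becomes F−d:
  3→C, 1→E, D→2, A→5, D→2, 8→7, 3→C, 5→A, 8→7

0xCE2527CA7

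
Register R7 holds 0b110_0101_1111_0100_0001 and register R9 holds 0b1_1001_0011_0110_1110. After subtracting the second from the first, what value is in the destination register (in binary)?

Subtract column by column in base 2:
  1-0 → 1
  0-1 → 1 (borrow)
  0-1-1 → 0 (borrow)
  0-1-1 → 0 (borrow)
  0-0-1 → 1 (borrow)
  0-1-1 → 0 (borrow)
  1-1-1 → 1 (borrow)
  0-0-1 → 1 (borrow)
  1-1-1 → 1 (borrow)
  1-1-1 → 1 (borrow)
  1-0-1 → 0
  1-0 → 1
  1-1 → 0
  0-0 → 0
  1-0 → 1
  0-1 → 1 (borrow)
  0-1-1 → 0 (borrow)
  1-0-1 → 0
  1-0 → 1

0b1001100101111010011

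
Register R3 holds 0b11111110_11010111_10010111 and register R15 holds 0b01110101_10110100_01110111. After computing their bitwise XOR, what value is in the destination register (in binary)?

0b100010110110001111100000

XOR bit by bit (1 where the bits differ):
  111111101101011110010111
^ 011101011011010001110111
= 100010110110001111100000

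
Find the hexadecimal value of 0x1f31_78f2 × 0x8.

Multiply each base-16 digit by 8, carrying:
  2×8 = 16 → write 0 carry 1
  f×8+1 = 121 → write 9 carry 7
  8×8+7 = 71 → write 7 carry 4
  7×8+4 = 60 → write c carry 3
  1×8+3 = 11 → write b
  3×8 = 24 → write 8 carry 1
  f×8+1 = 121 → write 9 carry 7
  1×8+7 = 15 → write f

0xf98bc790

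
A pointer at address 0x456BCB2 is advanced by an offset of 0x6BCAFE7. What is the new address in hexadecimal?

0xB136C99

Add column by column in base 16, right to left:
  2+7 = 9
  B+E = 9 carry 1
  C+F+1 = C carry 1
  B+A+1 = 6 carry 1
  6+C+1 = 3 carry 1
  5+B+1 = 1 carry 1
  4+6+1 = B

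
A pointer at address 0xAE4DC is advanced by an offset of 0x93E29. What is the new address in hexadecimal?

0x142305

Add column by column in base 16, right to left:
  C+9 = 5 carry 1
  D+2+1 = 0 carry 1
  4+E+1 = 3 carry 1
  E+3+1 = 2 carry 1
  A+9+1 = 4 carry 1
  final carry 1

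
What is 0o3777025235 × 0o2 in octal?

Multiply each base-8 digit by 2, carrying:
  5×2 = 10 → write 2 carry 1
  3×2+1 = 7 → write 7
  2×2 = 4 → write 4
  5×2 = 10 → write 2 carry 1
  2×2+1 = 5 → write 5
  0×2 = 0 → write 0
  7×2 = 14 → write 6 carry 1
  7×2+1 = 15 → write 7 carry 1
  7×2+1 = 15 → write 7 carry 1
  3×2+1 = 7 → write 7

0o7776052472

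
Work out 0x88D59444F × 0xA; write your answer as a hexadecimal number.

0x55857CAB16

Multiply each base-16 digit by 10, carrying:
  F×10 = 150 → write 6 carry 9
  4×10+9 = 49 → write 1 carry 3
  4×10+3 = 43 → write B carry 2
  4×10+2 = 42 → write A carry 2
  9×10+2 = 92 → write C carry 5
  5×10+5 = 55 → write 7 carry 3
  D×10+3 = 133 → write 5 carry 8
  8×10+8 = 88 → write 8 carry 5
  8×10+5 = 85 → write 5 carry 5
  remaining carry: 5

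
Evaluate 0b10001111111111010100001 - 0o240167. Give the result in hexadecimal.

0b10001111111111010100001 = 0x47FEA1 in hexadecimal.
0o240167 = 0x14077 in hexadecimal.
Subtract column by column in base 16:
  1-7 → A (borrow)
  A-7-1 → 2
  E-0 → E
  F-4 → B
  7-1 → 6
  4-0 → 4

0x46BE2A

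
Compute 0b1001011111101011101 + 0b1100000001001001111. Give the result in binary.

0b10101100000110101100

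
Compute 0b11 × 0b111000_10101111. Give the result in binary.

0b1010101000001101

Multiply each base-2 digit by 3, carrying:
  1×3 = 3 → write 1 carry 1
  1×3+1 = 4 → write 0 carry 2
  1×3+2 = 5 → write 1 carry 2
  1×3+2 = 5 → write 1 carry 2
  0×3+2 = 2 → write 0 carry 1
  1×3+1 = 4 → write 0 carry 2
  0×3+2 = 2 → write 0 carry 1
  1×3+1 = 4 → write 0 carry 2
  0×3+2 = 2 → write 0 carry 1
  0×3+1 = 1 → write 1
  0×3 = 0 → write 0
  1×3 = 3 → write 1 carry 1
  1×3+1 = 4 → write 0 carry 2
  1×3+2 = 5 → write 1 carry 2
  remaining carry: 10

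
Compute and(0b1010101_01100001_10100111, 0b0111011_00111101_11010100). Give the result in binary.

0b00100010010000110000100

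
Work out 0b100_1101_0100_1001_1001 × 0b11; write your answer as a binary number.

Multiply each base-2 digit by 3, carrying:
  1×3 = 3 → write 1 carry 1
  0×3+1 = 1 → write 1
  0×3 = 0 → write 0
  1×3 = 3 → write 1 carry 1
  1×3+1 = 4 → write 0 carry 2
  0×3+2 = 2 → write 0 carry 1
  0×3+1 = 1 → write 1
  1×3 = 3 → write 1 carry 1
  0×3+1 = 1 → write 1
  0×3 = 0 → write 0
  1×3 = 3 → write 1 carry 1
  0×3+1 = 1 → write 1
  1×3 = 3 → write 1 carry 1
  0×3+1 = 1 → write 1
  1×3 = 3 → write 1 carry 1
  1×3+1 = 4 → write 0 carry 2
  0×3+2 = 2 → write 0 carry 1
  0×3+1 = 1 → write 1
  1×3 = 3 → write 1 carry 1
  remaining carry: 1

0b11100111110111001011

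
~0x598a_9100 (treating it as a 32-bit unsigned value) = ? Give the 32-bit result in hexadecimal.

Each hex digit d becomes f−d:
  5→a, 9→6, 8→7, a→5, 9→6, 1→e, 0→f, 0→f

0xa6756eff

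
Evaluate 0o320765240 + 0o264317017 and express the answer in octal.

0o605304257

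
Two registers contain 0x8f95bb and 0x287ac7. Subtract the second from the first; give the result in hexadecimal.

Subtract column by column in base 16:
  b-7 → 4
  b-c → f (borrow)
  5-a-1 → a (borrow)
  9-7-1 → 1
  f-8 → 7
  8-2 → 6

0x671af4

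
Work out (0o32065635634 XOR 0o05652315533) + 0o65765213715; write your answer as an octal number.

0o125624734224

First 0o32065635634 XOR 0o05652315533 = 0o37637520307.
Add column by column in base 8, right to left:
  7+5 = 4 carry 1
  0+1+1 = 2
  3+7 = 2 carry 1
  0+3+1 = 4
  2+1 = 3
  5+2 = 7
  7+5 = 4 carry 1
  3+6+1 = 2 carry 1
  6+7+1 = 6 carry 1
  7+5+1 = 5 carry 1
  3+6+1 = 2 carry 1
  final carry 1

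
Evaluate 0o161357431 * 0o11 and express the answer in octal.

0o1775153741

Multiply each base-8 digit by 9, carrying:
  1×9 = 9 → write 1 carry 1
  3×9+1 = 28 → write 4 carry 3
  4×9+3 = 39 → write 7 carry 4
  7×9+4 = 67 → write 3 carry 8
  5×9+8 = 53 → write 5 carry 6
  3×9+6 = 33 → write 1 carry 4
  1×9+4 = 13 → write 5 carry 1
  6×9+1 = 55 → write 7 carry 6
  1×9+6 = 15 → write 7 carry 1
  remaining carry: 1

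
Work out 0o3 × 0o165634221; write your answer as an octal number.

0o541324663

Multiply each base-8 digit by 3, carrying:
  1×3 = 3 → write 3
  2×3 = 6 → write 6
  2×3 = 6 → write 6
  4×3 = 12 → write 4 carry 1
  3×3+1 = 10 → write 2 carry 1
  6×3+1 = 19 → write 3 carry 2
  5×3+2 = 17 → write 1 carry 2
  6×3+2 = 20 → write 4 carry 2
  1×3+2 = 5 → write 5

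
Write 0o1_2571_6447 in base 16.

Each octal digit is 3 bits: 1=001 2=010 5=101 7=111 1=001 6=110 4=100 4=100 7=111.
Group the bits into nibbles: 0001 0101 0111 1001 1101 0010 0111 → 1579D27.

0x1579D27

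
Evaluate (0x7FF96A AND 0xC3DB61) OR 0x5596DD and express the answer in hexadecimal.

0x57DFFD

0x7FF96A AND 0xC3DB61 = 0x43D960.
Then OR with 0x5596DD.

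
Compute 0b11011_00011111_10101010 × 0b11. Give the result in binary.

0b10100010101111011111110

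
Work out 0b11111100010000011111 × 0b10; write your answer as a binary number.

0b111111000100000111110

Multiply each base-2 digit by 2, carrying:
  1×2 = 2 → write 0 carry 1
  1×2+1 = 3 → write 1 carry 1
  1×2+1 = 3 → write 1 carry 1
  1×2+1 = 3 → write 1 carry 1
  1×2+1 = 3 → write 1 carry 1
  0×2+1 = 1 → write 1
  0×2 = 0 → write 0
  0×2 = 0 → write 0
  0×2 = 0 → write 0
  0×2 = 0 → write 0
  1×2 = 2 → write 0 carry 1
  0×2+1 = 1 → write 1
  0×2 = 0 → write 0
  0×2 = 0 → write 0
  1×2 = 2 → write 0 carry 1
  1×2+1 = 3 → write 1 carry 1
  1×2+1 = 3 → write 1 carry 1
  1×2+1 = 3 → write 1 carry 1
  1×2+1 = 3 → write 1 carry 1
  1×2+1 = 3 → write 1 carry 1
  remaining carry: 1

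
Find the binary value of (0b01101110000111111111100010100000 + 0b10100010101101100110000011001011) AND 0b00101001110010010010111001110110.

0b110000000000100001100010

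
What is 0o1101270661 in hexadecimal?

0x90571B1

Each octal digit is 3 bits: 1=001 1=001 0=000 1=001 2=010 7=111 0=000 6=110 6=110 1=001.
Group the bits into nibbles: 1001 0000 0101 0111 0001 1011 0001 → 90571B1.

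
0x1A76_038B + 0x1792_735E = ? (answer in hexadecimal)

0x320876E9

Add column by column in base 16, right to left:
  B+E = 9 carry 1
  8+5+1 = E
  3+3 = 6
  0+7 = 7
  6+2 = 8
  7+9 = 0 carry 1
  A+7+1 = 2 carry 1
  1+1+1 = 3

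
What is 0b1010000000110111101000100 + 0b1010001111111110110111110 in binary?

Add column by column in base 2, right to left:
  0+0 = 0
  0+1 = 1
  1+1 = 0 carry 1
  0+1+1 = 0 carry 1
  0+1+1 = 0 carry 1
  0+1+1 = 0 carry 1
  1+0+1 = 0 carry 1
  0+1+1 = 0 carry 1
  1+1+1 = 1 carry 1
  1+0+1 = 0 carry 1
  1+1+1 = 1 carry 1
  1+1+1 = 1 carry 1
  0+1+1 = 0 carry 1
  1+1+1 = 1 carry 1
  1+1+1 = 1 carry 1
  0+1+1 = 0 carry 1
  0+1+1 = 0 carry 1
  0+1+1 = 0 carry 1
  0+1+1 = 0 carry 1
  0+0+1 = 1
  0+0 = 0
  0+0 = 0
  1+1 = 0 carry 1
  0+0+1 = 1
  1+1 = 0 carry 1
  final carry 1

0b10100010000110110100000010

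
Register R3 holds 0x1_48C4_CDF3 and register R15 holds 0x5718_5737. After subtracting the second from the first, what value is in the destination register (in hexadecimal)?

0xF1AC76BC

Subtract column by column in base 16:
  3-7 → C (borrow)
  F-3-1 → B
  D-7 → 6
  C-5 → 7
  4-8 → C (borrow)
  C-1-1 → A
  8-7 → 1
  4-5 → F (borrow)
  1-0-1 → 0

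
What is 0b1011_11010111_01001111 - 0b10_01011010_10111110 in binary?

Subtract column by column in base 2:
  1-0 → 1
  1-1 → 0
  1-1 → 0
  1-1 → 0
  0-1 → 1 (borrow)
  0-1-1 → 0 (borrow)
  1-0-1 → 0
  0-1 → 1 (borrow)
  1-0-1 → 0
  1-1 → 0
  1-0 → 1
  0-1 → 1 (borrow)
  1-1-1 → 1 (borrow)
  0-0-1 → 1 (borrow)
  1-1-1 → 1 (borrow)
  1-0-1 → 0
  1-0 → 1
  1-1 → 0
  0-0 → 0
  1-0 → 1

0b10010111110010010001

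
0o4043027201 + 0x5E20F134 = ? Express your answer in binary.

0o4043027201 = 0b100000100011000010111010000001 in binary.
0x5E20F134 = 0b1011110001000001111000100110100 in binary.
Add column by column in base 2, right to left:
  1+0 = 1
  0+0 = 0
  0+1 = 1
  0+0 = 0
  0+1 = 1
  0+1 = 1
  0+0 = 0
  1+0 = 1
  0+1 = 1
  1+0 = 1
  1+0 = 1
  1+0 = 1
  0+1 = 1
  1+1 = 0 carry 1
  0+1+1 = 0 carry 1
  0+1+1 = 0 carry 1
  0+0+1 = 1
  0+0 = 0
  1+0 = 1
  1+0 = 1
  0+0 = 0
  0+1 = 1
  0+0 = 0
  1+0 = 1
  0+0 = 0
  0+1 = 1
  0+1 = 1
  0+1 = 1
  0+1 = 1
  1+0 = 1
  0+1 = 1

0b1111110101011010001111110110101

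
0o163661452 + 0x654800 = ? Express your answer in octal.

0o215125452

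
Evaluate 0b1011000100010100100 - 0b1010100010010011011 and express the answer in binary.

0b100010000001001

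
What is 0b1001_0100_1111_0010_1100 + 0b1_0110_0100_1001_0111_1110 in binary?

0b111111001100010101010

Add column by column in base 2, right to left:
  0+0 = 0
  0+1 = 1
  1+1 = 0 carry 1
  1+1+1 = 1 carry 1
  0+1+1 = 0 carry 1
  1+1+1 = 1 carry 1
  0+1+1 = 0 carry 1
  0+0+1 = 1
  1+1 = 0 carry 1
  1+0+1 = 0 carry 1
  1+0+1 = 0 carry 1
  1+1+1 = 1 carry 1
  0+0+1 = 1
  0+0 = 0
  1+1 = 0 carry 1
  0+0+1 = 1
  1+0 = 1
  0+1 = 1
  0+1 = 1
  1+0 = 1
  0+1 = 1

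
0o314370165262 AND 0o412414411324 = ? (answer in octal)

AND each oct digit independently (no carries):
  3&4=0, 1&1=1, 4&2=0, 3&4=0, 7&1=1, 0&4=0, 1&4=0, 6&1=0, 5&1=1, 2&3=2, 6&2=2, 2&4=0

0o010010001220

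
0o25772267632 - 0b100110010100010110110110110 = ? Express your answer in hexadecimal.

0xAB1F41E4

0o25772267632 = 0xAFE96F9A in hexadecimal.
0b100110010100010110110110110 = 0x4CA2DB6 in hexadecimal.
Subtract column by column in base 16:
  A-6 → 4
  9-B → E (borrow)
  F-D-1 → 1
  6-2 → 4
  9-A → F (borrow)
  E-C-1 → 1
  F-4 → B
  A-0 → A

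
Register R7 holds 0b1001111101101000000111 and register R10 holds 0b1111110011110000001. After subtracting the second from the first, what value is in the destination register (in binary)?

0b111111111001010000110

Subtract column by column in base 2:
  1-1 → 0
  1-0 → 1
  1-0 → 1
  0-0 → 0
  0-0 → 0
  0-0 → 0
  0-0 → 0
  0-1 → 1 (borrow)
  0-1-1 → 0 (borrow)
  1-1-1 → 1 (borrow)
  0-1-1 → 0 (borrow)
  1-0-1 → 0
  1-0 → 1
  0-1 → 1 (borrow)
  1-1-1 → 1 (borrow)
  1-1-1 → 1 (borrow)
  1-1-1 → 1 (borrow)
  1-1-1 → 1 (borrow)
  1-1-1 → 1 (borrow)
  0-0-1 → 1 (borrow)
  0-0-1 → 1 (borrow)
  1-0-1 → 0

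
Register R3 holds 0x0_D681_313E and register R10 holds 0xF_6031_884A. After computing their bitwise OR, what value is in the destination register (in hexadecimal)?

0xFF6B1B97E

OR each hex digit independently (no carries):
  0|F=F, D|6=F, 6|0=6, 8|3=B, 1|1=1, 3|8=B, 1|8=9, 3|4=7, E|A=E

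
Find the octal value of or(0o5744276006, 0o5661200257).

0o5765276257

OR each oct digit independently (no carries):
  5|5=5, 7|6=7, 4|6=6, 4|1=5, 2|2=2, 7|0=7, 6|0=6, 0|2=2, 0|5=5, 6|7=7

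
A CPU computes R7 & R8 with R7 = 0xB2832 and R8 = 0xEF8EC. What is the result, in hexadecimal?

0xA2820

AND each hex digit independently (no carries):
  B&E=A, 2&F=2, 8&8=8, 3&E=2, 2&C=0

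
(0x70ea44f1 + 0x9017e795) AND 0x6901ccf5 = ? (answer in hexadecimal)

0x1000c84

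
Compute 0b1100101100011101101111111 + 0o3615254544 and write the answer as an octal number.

0o3762712343

0b1100101100011101101111111 = 0o145435577 in octal.
Add column by column in base 8, right to left:
  7+4 = 3 carry 1
  7+4+1 = 4 carry 1
  5+5+1 = 3 carry 1
  5+4+1 = 2 carry 1
  3+5+1 = 1 carry 1
  4+2+1 = 7
  5+5 = 2 carry 1
  4+1+1 = 6
  1+6 = 7
  0+3 = 3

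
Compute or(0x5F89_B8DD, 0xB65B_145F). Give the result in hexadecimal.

0xFFDBBCDF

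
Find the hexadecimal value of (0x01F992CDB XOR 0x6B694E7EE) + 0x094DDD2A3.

0x73DEB9DD8

First 0x01F992CDB XOR 0x6B694E7EE = 0x6A90DCB35.
Add column by column in base 16, right to left:
  5+3 = 8
  3+A = D
  B+2 = D
  C+D = 9 carry 1
  D+D+1 = B carry 1
  0+D+1 = E
  9+4 = D
  A+9 = 3 carry 1
  6+0+1 = 7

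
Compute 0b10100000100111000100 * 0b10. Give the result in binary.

0b101000001001110001000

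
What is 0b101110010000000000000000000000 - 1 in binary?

The trailing 22 digits are 0, so subtracting 1 borrows through: they become 1 and the next digit up decrements.

0b101110001111111111111111111111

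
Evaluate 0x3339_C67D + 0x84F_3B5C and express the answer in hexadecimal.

0x3B8901D9

Add column by column in base 16, right to left:
  D+C = 9 carry 1
  7+5+1 = D
  6+B = 1 carry 1
  C+3+1 = 0 carry 1
  9+F+1 = 9 carry 1
  3+4+1 = 8
  3+8 = B
  3+0 = 3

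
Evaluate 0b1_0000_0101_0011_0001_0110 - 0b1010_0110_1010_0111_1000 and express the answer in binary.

0b1011110100010011110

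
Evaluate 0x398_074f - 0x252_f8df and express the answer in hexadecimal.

0x1450e70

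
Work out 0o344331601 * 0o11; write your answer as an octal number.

0o4007647611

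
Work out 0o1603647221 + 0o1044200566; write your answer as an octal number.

0o2650050007

Add column by column in base 8, right to left:
  1+6 = 7
  2+6 = 0 carry 1
  2+5+1 = 0 carry 1
  7+0+1 = 0 carry 1
  4+0+1 = 5
  6+2 = 0 carry 1
  3+4+1 = 0 carry 1
  0+4+1 = 5
  6+0 = 6
  1+1 = 2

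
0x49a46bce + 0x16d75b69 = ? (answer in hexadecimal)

0x607bc737

Add column by column in base 16, right to left:
  e+9 = 7 carry 1
  c+6+1 = 3 carry 1
  b+b+1 = 7 carry 1
  6+5+1 = c
  4+7 = b
  a+d = 7 carry 1
  9+6+1 = 0 carry 1
  4+1+1 = 6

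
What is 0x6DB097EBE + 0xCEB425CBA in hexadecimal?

0x13C64BDB78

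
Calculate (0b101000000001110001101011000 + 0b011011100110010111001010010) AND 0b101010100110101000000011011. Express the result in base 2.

0b10100000001000000001010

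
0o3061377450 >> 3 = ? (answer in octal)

0o306137745

Shifting right by 3 bits = 1 oct digit: drop the last 1.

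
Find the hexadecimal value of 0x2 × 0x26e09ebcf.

0x4dc13d79e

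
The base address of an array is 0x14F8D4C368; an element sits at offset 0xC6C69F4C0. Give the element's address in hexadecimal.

Add column by column in base 16, right to left:
  8+0 = 8
  6+C = 2 carry 1
  3+4+1 = 8
  C+F = B carry 1
  4+9+1 = E
  D+6 = 3 carry 1
  8+C+1 = 5 carry 1
  F+6+1 = 6 carry 1
  4+C+1 = 1 carry 1
  1+0+1 = 2

0x21653EB828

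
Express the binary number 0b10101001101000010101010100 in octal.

Group the bits in threes: 010 101 001 101 000 010 101 010 100 → 251502524.

0o251502524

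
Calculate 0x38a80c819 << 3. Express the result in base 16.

0x1c540640c8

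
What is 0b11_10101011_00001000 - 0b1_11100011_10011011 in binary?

Subtract column by column in base 2:
  0-1 → 1 (borrow)
  0-1-1 → 0 (borrow)
  0-0-1 → 1 (borrow)
  1-1-1 → 1 (borrow)
  0-1-1 → 0 (borrow)
  0-0-1 → 1 (borrow)
  0-0-1 → 1 (borrow)
  0-1-1 → 0 (borrow)
  1-1-1 → 1 (borrow)
  1-1-1 → 1 (borrow)
  0-0-1 → 1 (borrow)
  1-0-1 → 0
  0-0 → 0
  1-1 → 0
  0-1 → 1 (borrow)
  1-1-1 → 1 (borrow)
  1-1-1 → 1 (borrow)
  1-0-1 → 0

0b11100011101101101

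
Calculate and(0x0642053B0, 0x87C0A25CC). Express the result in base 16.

0x064000180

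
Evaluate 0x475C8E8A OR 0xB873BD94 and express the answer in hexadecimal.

OR each hex digit independently (no carries):
  4|B=F, 7|8=F, 5|7=7, C|3=F, 8|B=B, E|D=F, 8|9=9, A|4=E

0xFF7FBF9E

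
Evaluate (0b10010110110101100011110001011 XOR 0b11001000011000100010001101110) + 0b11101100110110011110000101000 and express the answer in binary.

First 0b10010110110101100011110001011 XOR 0b11001000011000100010001101110 = 0b01011110101101000001111100101.
Add column by column in base 2, right to left:
  1+0 = 1
  0+0 = 0
  1+0 = 1
  0+1 = 1
  0+0 = 0
  1+1 = 0 carry 1
  1+0+1 = 0 carry 1
  1+0+1 = 0 carry 1
  1+0+1 = 0 carry 1
  1+0+1 = 0 carry 1
  0+1+1 = 0 carry 1
  0+1+1 = 0 carry 1
  0+1+1 = 0 carry 1
  0+1+1 = 0 carry 1
  0+0+1 = 1
  1+0 = 1
  0+1 = 1
  1+1 = 0 carry 1
  1+0+1 = 0 carry 1
  0+1+1 = 0 carry 1
  1+1+1 = 1 carry 1
  0+0+1 = 1
  1+0 = 1
  1+1 = 0 carry 1
  1+1+1 = 1 carry 1
  1+0+1 = 0 carry 1
  0+1+1 = 0 carry 1
  1+1+1 = 1 carry 1
  0+1+1 = 0 carry 1
  final carry 1

0b101001011100011100000000001101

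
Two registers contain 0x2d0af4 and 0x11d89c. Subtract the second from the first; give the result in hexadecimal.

0x1b3258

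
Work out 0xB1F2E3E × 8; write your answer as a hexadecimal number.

Multiply each base-16 digit by 8, carrying:
  E×8 = 112 → write 0 carry 7
  3×8+7 = 31 → write F carry 1
  E×8+1 = 113 → write 1 carry 7
  2×8+7 = 23 → write 7 carry 1
  F×8+1 = 121 → write 9 carry 7
  1×8+7 = 15 → write F
  B×8 = 88 → write 8 carry 5
  remaining carry: 5

0x58F971F0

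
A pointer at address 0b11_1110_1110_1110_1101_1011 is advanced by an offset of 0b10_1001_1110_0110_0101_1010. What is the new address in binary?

0b11010001101010100110101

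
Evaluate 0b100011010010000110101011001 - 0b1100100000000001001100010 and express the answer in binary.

0b10110110010000101011110111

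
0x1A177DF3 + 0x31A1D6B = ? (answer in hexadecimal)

0x1D319B5E

Add column by column in base 16, right to left:
  3+B = E
  F+6 = 5 carry 1
  D+D+1 = B carry 1
  7+1+1 = 9
  7+A = 1 carry 1
  1+1+1 = 3
  A+3 = D
  1+0 = 1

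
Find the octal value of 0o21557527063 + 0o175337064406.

Add column by column in base 8, right to left:
  3+6 = 1 carry 1
  6+0+1 = 7
  0+4 = 4
  7+4 = 3 carry 1
  2+6+1 = 1 carry 1
  5+0+1 = 6
  7+7 = 6 carry 1
  5+3+1 = 1 carry 1
  5+3+1 = 1 carry 1
  1+5+1 = 7
  2+7 = 1 carry 1
  0+1+1 = 2

0o217116613471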